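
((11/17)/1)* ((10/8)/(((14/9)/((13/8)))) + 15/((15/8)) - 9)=1507/7616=0.20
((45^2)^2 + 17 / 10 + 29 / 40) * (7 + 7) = 1148175679 / 20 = 57408783.95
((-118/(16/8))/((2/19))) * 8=-4484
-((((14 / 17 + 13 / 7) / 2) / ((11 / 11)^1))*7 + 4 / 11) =-9.75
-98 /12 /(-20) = 49 /120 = 0.41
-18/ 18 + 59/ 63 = -4/ 63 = -0.06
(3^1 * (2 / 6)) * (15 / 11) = 15 / 11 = 1.36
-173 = -173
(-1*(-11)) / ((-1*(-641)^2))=-11 / 410881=-0.00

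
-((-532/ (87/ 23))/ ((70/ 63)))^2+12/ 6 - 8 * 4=-16052.32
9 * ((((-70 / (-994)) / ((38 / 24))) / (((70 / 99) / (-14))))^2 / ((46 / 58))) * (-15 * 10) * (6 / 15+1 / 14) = -182338588080 / 292987961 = -622.34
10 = 10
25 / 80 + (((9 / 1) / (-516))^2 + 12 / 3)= 63795 / 14792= 4.31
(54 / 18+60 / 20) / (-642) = -1 / 107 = -0.01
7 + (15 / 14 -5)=43 / 14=3.07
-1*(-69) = 69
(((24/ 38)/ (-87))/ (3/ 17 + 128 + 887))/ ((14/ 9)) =-153/ 33282053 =-0.00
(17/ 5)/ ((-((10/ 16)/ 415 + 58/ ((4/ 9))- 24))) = -11288/ 353585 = -0.03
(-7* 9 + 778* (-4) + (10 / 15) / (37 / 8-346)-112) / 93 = -26930407 / 761949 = -35.34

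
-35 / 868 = -5 / 124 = -0.04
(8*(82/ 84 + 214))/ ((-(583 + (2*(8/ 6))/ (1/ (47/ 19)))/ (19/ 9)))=-13037876/ 2117241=-6.16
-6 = -6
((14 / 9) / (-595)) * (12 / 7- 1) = -2 / 1071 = -0.00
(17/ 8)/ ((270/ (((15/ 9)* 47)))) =799/ 1296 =0.62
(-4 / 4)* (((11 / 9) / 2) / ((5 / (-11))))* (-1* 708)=-14278 / 15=-951.87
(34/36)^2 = 289/324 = 0.89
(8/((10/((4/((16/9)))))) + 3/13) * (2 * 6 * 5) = 121.85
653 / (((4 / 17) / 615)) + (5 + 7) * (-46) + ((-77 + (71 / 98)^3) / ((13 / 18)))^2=380354496155111349 / 221460595216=1717481.59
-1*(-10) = 10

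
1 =1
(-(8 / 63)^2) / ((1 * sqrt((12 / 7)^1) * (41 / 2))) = -64 * sqrt(21) / 488187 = -0.00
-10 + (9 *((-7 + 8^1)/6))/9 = -59/6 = -9.83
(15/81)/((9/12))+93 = 7553/81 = 93.25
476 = 476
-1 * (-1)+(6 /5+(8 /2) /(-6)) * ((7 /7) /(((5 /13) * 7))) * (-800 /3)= -3265 /63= -51.83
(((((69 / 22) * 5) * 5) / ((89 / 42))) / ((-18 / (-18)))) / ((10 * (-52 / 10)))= -36225 / 50908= -0.71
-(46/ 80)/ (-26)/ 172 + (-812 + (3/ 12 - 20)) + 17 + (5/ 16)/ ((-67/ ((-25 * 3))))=-9760552119/ 11984960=-814.40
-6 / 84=-1 / 14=-0.07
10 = 10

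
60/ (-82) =-30/ 41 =-0.73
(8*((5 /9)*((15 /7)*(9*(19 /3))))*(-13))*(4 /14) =-98800 /49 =-2016.33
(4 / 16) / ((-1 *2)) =-1 / 8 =-0.12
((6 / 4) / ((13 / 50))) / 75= 1 / 13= 0.08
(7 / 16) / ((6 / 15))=35 / 32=1.09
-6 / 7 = -0.86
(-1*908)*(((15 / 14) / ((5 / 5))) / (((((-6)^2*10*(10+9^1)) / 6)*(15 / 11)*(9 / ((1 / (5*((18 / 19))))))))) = -2497 / 170100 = -0.01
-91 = -91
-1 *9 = -9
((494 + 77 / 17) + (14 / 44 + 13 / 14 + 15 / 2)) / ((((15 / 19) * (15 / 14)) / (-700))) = -78502452 / 187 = -419799.21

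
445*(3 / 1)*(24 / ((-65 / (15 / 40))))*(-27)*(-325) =-1622025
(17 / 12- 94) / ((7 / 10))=-5555 / 42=-132.26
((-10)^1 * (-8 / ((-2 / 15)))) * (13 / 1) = -7800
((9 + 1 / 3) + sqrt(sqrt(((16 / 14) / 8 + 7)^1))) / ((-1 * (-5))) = 2^(1 / 4) * sqrt(5) * 7^(3 / 4) / 35 + 28 / 15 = 2.19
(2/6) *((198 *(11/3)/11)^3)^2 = 27551316672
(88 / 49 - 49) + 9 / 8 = -18063 / 392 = -46.08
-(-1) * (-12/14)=-6/7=-0.86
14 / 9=1.56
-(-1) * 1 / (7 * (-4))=-0.04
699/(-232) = -699/232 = -3.01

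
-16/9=-1.78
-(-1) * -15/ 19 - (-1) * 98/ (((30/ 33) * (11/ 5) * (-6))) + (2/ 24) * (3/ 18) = -12233/ 1368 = -8.94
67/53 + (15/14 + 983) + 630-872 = 551555/742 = 743.34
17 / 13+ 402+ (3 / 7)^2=257024 / 637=403.49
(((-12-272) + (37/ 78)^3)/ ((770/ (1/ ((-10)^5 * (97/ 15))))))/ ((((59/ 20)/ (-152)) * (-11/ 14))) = 46540367/ 1244769669000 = 0.00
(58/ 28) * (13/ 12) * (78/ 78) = 2.24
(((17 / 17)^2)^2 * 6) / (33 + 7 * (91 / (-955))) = 2865 / 15439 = 0.19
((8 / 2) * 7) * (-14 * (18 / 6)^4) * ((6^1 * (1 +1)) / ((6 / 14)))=-889056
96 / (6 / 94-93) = -94 / 91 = -1.03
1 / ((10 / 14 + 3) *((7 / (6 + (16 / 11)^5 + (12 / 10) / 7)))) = 0.49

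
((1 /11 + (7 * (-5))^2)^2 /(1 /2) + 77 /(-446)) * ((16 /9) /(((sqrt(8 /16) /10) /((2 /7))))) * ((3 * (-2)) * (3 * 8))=-414693090496000 * sqrt(2) /188881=-3104942227.13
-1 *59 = -59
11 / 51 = 0.22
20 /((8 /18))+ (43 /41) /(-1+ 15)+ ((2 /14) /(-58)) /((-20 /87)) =517583 /11480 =45.09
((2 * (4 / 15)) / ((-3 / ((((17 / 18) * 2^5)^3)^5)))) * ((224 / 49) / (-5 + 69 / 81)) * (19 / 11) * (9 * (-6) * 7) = -2006490647551755593143321465141847916544 / 978618343906665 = -2050330100641484759544518.00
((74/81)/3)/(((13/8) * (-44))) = -148/34749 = -0.00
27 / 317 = 0.09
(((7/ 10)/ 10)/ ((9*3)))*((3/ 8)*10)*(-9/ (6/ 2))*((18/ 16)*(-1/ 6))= 7/ 1280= 0.01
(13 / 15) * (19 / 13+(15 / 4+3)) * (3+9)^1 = 427 / 5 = 85.40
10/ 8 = 1.25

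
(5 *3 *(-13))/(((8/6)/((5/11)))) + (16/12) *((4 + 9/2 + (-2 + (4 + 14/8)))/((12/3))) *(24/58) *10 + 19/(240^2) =-911009939/18374400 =-49.58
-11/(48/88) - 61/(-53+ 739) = -20843/1029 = -20.26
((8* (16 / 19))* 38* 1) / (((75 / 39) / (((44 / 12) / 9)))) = 36608 / 675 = 54.23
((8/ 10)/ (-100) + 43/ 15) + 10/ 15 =1322/ 375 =3.53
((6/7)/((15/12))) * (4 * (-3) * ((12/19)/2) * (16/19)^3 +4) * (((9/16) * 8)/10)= 12224088/22806175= 0.54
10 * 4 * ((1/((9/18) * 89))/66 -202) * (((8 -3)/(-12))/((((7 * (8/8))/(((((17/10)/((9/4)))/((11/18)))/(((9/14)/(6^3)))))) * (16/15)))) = 2017128200/10769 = 187308.78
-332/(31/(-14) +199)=-4648/2755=-1.69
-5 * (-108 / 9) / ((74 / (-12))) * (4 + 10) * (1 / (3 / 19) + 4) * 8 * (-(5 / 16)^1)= 130200 / 37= 3518.92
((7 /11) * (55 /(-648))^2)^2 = 3705625 /176319369216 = 0.00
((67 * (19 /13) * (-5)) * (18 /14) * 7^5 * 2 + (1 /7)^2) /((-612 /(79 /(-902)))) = -1064844627443 /351639288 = -3028.23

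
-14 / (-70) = 1 / 5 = 0.20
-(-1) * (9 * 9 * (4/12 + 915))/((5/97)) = 7191774/5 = 1438354.80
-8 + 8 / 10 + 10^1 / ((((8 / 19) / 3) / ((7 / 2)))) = 9687 / 40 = 242.18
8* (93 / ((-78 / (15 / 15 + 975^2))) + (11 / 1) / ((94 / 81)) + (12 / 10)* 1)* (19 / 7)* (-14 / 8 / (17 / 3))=394738974291 / 51935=7600634.91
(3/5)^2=9/25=0.36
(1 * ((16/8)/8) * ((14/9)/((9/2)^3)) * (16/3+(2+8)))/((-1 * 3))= -1288/59049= -0.02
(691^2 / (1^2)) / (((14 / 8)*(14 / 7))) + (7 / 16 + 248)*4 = 137416.89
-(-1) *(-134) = -134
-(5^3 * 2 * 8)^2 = -4000000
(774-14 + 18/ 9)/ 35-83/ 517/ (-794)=312802381/ 14367430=21.77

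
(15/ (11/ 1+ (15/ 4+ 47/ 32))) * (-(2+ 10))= -1920/ 173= -11.10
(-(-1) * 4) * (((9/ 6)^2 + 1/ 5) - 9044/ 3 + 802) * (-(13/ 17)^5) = 49238278609/ 21297855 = 2311.89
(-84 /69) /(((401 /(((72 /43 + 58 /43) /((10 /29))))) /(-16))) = 168896 /396589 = 0.43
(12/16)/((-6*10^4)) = -1/80000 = -0.00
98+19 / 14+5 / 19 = 26499 / 266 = 99.62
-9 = -9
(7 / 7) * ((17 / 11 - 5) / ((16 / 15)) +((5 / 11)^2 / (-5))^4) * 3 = -16661516205 / 1714871048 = -9.72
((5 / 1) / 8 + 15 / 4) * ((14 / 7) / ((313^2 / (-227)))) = -7945 / 391876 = -0.02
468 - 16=452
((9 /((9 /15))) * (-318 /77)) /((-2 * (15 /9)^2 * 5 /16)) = 68688 /1925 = 35.68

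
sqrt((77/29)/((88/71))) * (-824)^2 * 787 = 133588528 * sqrt(28826)/29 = 782101930.13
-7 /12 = -0.58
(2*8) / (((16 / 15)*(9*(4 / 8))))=10 / 3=3.33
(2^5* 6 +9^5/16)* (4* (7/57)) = 144949/76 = 1907.22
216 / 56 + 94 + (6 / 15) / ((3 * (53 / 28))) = 544967 / 5565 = 97.93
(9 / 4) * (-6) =-27 / 2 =-13.50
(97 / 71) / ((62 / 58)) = 2813 / 2201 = 1.28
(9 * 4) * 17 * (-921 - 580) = -918612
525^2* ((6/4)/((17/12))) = 4961250/17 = 291838.24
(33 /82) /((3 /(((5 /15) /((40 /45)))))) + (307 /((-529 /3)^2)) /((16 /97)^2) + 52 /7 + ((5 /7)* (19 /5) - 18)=-153051161915 /20560477952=-7.44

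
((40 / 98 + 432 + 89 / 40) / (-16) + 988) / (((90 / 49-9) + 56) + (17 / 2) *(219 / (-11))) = -331449789 / 41529920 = -7.98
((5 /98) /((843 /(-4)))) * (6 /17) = -20 /234073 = -0.00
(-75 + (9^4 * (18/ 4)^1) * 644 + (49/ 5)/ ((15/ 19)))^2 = 2033557727733166336/ 5625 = 361521373819229.57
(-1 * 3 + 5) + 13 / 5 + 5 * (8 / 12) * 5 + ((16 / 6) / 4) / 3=967 / 45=21.49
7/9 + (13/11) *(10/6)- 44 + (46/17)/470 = -16313303/395505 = -41.25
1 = 1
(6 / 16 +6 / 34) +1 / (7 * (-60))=7841 / 14280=0.55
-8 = -8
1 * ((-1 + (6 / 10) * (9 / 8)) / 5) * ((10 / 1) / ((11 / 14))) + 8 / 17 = -667 / 1870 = -0.36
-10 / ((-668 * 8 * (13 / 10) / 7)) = 175 / 17368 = 0.01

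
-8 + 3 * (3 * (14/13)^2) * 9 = 14524/169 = 85.94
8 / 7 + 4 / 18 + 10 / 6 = 191 / 63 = 3.03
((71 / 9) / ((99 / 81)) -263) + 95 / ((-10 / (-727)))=146299 / 22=6649.95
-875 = -875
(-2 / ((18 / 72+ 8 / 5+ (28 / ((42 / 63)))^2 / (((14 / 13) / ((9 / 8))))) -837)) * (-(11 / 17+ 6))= 565 / 42823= 0.01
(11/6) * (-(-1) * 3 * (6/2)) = 33/2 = 16.50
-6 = -6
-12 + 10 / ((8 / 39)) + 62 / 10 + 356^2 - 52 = 2534539 / 20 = 126726.95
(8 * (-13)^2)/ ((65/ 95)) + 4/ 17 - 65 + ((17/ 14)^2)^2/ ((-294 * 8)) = 2935704430255/ 1536025344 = 1911.23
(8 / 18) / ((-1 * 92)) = -1 / 207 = -0.00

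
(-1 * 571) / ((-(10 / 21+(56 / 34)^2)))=3465399 / 19354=179.05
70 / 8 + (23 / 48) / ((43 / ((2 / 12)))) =108383 / 12384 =8.75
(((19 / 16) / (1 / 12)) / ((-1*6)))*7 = -133 / 8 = -16.62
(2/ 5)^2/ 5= 4/ 125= 0.03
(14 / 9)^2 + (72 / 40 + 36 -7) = 33.22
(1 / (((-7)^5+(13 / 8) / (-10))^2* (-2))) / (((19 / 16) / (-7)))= 358400 / 34349654494251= 0.00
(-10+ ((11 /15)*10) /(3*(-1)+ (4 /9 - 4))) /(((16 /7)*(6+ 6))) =-287 /708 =-0.41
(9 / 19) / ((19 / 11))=99 / 361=0.27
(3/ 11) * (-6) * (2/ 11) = -36/ 121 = -0.30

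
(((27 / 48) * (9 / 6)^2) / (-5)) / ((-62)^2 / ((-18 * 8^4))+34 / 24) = -23328 / 125755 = -0.19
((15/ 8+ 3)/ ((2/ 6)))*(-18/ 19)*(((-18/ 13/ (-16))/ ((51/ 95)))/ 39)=-405/ 7072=-0.06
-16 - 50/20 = -37/2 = -18.50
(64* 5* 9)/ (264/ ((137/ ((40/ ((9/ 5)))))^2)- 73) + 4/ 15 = -21758266804/ 502105485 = -43.33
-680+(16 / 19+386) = -5570 / 19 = -293.16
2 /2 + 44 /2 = 23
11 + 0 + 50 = 61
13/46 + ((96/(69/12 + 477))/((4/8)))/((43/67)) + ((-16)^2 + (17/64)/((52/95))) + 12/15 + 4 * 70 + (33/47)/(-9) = 2411136075066353/4480752956160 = 538.11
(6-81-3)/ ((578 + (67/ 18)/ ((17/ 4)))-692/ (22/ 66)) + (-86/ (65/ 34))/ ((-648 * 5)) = 1530323/ 23192325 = 0.07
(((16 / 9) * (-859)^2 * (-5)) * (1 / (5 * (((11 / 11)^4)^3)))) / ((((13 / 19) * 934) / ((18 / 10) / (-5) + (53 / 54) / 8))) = 35932591057 / 73762650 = 487.14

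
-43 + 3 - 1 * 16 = -56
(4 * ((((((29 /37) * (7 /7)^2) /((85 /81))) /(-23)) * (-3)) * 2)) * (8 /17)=451008 /1229695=0.37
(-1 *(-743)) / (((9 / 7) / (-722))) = -3755122 / 9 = -417235.78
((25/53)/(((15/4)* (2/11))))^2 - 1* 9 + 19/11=-6.79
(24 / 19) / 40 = 3 / 95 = 0.03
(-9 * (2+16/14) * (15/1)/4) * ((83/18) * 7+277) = -918555/28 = -32805.54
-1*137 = -137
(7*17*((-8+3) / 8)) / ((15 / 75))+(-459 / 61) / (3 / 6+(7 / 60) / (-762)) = -4315132015 / 11152264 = -386.93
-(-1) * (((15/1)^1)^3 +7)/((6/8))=13528/3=4509.33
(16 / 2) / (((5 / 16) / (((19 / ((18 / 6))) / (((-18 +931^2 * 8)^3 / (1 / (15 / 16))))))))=4864 / 9376854904144410271875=0.00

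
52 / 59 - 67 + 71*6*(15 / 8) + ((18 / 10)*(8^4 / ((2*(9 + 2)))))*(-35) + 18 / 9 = -28542561 / 2596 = -10994.82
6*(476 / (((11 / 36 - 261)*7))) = -14688 / 9385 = -1.57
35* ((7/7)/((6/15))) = 175/2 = 87.50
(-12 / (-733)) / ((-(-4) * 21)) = 1 / 5131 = 0.00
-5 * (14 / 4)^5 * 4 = -84035 / 8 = -10504.38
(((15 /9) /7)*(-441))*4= -420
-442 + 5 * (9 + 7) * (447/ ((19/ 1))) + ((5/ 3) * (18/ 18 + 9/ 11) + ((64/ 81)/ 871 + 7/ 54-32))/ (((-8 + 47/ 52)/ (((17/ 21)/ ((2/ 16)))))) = 12888773227546/ 8789249007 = 1466.42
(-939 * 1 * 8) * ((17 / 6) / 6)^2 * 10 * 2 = -904570 / 27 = -33502.59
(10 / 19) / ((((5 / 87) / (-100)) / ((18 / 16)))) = -19575 / 19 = -1030.26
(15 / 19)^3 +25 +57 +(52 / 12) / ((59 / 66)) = 35344641 / 404681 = 87.34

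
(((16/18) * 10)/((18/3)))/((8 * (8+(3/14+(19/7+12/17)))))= 1190/74763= 0.02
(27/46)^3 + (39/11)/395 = 89318739/422924920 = 0.21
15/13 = 1.15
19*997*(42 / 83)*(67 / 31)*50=2665280100 / 2573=1035864.79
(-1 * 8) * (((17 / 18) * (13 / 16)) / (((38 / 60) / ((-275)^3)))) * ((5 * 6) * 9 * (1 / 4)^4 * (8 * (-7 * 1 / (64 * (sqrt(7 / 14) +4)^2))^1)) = -238882784765625 / 18697216 +7238872265625 * sqrt(2) / 2337152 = -8396132.03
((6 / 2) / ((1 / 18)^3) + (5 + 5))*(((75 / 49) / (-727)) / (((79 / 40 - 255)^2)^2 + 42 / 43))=-144529536000000 / 16072840908138266088109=-0.00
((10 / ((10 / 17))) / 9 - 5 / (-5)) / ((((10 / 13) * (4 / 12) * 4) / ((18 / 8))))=507 / 80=6.34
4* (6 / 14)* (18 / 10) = 108 / 35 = 3.09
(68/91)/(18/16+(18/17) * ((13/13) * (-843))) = -9248/11032749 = -0.00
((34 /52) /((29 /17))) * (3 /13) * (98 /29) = 42483 /142129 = 0.30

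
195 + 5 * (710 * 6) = 21495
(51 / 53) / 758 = 51 / 40174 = 0.00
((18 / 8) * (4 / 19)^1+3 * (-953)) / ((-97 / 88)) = 2593.30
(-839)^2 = 703921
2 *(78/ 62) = 2.52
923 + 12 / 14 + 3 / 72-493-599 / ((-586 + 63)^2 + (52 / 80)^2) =7920387116879 / 18381177192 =430.90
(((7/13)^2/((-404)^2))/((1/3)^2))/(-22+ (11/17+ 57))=2499/5571867808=0.00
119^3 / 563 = 1685159 / 563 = 2993.18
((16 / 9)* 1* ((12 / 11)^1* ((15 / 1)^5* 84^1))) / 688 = 85050000 / 473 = 179809.73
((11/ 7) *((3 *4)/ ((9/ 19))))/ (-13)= -836/ 273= -3.06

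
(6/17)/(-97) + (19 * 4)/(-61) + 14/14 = -25101/100589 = -0.25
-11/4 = -2.75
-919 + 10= -909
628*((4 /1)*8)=20096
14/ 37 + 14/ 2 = 273/ 37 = 7.38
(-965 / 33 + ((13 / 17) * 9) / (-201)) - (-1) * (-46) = -2829424 / 37587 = -75.28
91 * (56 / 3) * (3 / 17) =5096 / 17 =299.76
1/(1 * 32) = 1/32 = 0.03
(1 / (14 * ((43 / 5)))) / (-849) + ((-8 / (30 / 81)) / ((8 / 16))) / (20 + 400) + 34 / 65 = 69799759 / 166106850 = 0.42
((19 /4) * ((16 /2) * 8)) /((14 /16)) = 2432 /7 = 347.43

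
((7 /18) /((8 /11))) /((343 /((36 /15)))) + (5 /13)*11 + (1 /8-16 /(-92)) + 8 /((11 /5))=157998133 /19339320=8.17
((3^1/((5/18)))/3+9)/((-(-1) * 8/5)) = 63/8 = 7.88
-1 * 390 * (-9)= 3510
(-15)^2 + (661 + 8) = 894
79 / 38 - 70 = -2581 / 38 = -67.92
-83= -83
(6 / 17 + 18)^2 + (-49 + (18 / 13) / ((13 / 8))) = 14099543 / 48841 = 288.68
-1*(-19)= 19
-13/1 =-13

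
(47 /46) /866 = 47 /39836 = 0.00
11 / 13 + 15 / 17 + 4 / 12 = 1367 / 663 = 2.06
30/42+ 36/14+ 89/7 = 16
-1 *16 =-16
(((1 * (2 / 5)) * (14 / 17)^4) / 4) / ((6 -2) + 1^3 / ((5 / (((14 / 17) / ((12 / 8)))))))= 7203 / 643603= 0.01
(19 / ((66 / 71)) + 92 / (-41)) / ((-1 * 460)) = -49237 / 1244760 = -0.04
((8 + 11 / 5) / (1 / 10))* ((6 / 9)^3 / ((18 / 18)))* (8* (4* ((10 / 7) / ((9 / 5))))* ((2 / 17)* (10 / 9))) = 512000 / 5103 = 100.33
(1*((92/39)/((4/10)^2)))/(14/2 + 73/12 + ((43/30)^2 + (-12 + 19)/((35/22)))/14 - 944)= -2415000/152408633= -0.02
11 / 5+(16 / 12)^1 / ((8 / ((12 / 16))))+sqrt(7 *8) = 9.81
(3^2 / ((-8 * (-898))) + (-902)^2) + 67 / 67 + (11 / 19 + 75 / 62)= 3442676244125 / 4231376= 813606.79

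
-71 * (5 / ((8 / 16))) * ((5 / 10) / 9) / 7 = -355 / 63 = -5.63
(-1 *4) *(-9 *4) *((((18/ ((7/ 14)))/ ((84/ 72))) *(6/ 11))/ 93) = 62208/ 2387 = 26.06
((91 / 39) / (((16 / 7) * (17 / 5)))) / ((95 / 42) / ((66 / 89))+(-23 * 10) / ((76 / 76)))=-0.00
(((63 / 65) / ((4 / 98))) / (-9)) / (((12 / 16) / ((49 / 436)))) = -16807 / 42510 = -0.40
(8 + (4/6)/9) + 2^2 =326/27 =12.07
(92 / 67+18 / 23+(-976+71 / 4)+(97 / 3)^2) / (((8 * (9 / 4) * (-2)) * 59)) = -4956791 / 117831024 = -0.04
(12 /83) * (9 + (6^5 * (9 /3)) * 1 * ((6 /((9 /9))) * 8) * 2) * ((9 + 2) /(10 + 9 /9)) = 26873964 /83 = 323782.70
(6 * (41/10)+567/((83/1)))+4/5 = 13376/415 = 32.23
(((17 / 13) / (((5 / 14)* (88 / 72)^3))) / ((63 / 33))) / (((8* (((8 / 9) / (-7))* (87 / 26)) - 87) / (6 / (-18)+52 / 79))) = -404838 / 107230255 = -0.00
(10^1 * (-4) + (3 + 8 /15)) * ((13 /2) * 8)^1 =-28444 /15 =-1896.27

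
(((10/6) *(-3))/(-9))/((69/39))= 0.31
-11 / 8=-1.38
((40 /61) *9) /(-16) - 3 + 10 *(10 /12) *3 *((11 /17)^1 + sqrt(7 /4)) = 26563 /2074 + 25 *sqrt(7) /2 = 45.88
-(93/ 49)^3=-804357/ 117649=-6.84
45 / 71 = 0.63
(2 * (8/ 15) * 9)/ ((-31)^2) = 48/ 4805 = 0.01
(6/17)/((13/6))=36/221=0.16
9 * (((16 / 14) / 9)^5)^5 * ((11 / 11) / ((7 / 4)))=151115727451828646838272 / 748805915988239522747489979989694308420426289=0.00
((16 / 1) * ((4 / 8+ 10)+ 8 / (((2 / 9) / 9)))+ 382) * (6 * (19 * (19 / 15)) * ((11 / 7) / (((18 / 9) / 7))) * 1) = 22769714 / 5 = 4553942.80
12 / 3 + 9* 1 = 13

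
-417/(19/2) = -834/19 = -43.89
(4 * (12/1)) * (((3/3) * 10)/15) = 32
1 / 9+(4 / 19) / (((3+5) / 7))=101 / 342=0.30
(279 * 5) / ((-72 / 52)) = -2015 / 2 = -1007.50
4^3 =64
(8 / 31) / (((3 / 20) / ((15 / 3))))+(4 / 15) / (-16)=5323 / 620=8.59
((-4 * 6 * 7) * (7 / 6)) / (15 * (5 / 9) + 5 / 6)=-1176 / 55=-21.38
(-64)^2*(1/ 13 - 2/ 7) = -77824/ 91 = -855.21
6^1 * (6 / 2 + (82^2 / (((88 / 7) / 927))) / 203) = 4680603 / 319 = 14672.74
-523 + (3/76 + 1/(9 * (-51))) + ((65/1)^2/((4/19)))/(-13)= -36047603/17442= -2066.71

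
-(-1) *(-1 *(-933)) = 933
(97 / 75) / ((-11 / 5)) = -97 / 165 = -0.59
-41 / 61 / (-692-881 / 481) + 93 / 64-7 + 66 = 78765253741 / 1302893632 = 60.45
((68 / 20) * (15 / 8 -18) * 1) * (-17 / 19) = 37281 / 760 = 49.05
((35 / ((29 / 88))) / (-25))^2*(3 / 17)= 3.18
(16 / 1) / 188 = 4 / 47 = 0.09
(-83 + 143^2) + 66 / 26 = 264791 / 13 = 20368.54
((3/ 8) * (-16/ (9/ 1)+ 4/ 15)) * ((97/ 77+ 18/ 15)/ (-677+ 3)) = 16099/ 7784700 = 0.00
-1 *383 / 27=-383 / 27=-14.19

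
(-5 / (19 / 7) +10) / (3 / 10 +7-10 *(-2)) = 1550 / 5187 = 0.30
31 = 31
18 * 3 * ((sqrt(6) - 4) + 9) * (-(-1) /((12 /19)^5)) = 2476099 * sqrt(6) /4608 + 12380495 /4608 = 4002.97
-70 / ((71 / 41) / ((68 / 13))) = -195160 / 923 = -211.44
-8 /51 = -0.16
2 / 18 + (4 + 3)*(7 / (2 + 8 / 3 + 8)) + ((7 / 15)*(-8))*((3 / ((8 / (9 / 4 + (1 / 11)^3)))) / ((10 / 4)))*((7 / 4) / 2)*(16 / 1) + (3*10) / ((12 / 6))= 1.33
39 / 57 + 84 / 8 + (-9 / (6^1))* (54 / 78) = 2506 / 247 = 10.15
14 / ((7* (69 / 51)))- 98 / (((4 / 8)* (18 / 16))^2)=-574270 / 1863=-308.25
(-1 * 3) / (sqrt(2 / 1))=-3 * sqrt(2) / 2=-2.12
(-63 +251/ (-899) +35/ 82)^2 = 21467941489201/ 5434343524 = 3950.42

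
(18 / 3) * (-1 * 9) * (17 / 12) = -153 / 2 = -76.50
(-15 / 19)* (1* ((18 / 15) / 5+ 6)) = -468 / 95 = -4.93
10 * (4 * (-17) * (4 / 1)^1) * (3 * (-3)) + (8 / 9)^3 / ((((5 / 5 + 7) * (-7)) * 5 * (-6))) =1873821632 / 76545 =24480.00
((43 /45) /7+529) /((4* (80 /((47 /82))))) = 3916933 /4132800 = 0.95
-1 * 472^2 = -222784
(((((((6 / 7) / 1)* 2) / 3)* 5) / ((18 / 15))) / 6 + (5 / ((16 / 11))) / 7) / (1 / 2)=895 / 504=1.78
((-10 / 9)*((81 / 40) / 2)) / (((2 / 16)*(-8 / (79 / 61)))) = 1.46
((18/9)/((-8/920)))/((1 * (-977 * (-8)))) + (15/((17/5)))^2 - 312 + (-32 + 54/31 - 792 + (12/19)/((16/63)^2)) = -11761493796515/10643578688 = -1105.03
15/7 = 2.14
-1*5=-5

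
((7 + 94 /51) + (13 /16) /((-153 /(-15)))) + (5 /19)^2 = 882947 /98192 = 8.99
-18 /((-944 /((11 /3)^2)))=121 /472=0.26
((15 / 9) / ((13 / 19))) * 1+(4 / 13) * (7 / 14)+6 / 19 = 2.91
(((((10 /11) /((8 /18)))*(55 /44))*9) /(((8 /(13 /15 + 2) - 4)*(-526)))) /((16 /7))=609525 /38511616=0.02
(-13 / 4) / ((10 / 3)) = -39 / 40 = -0.98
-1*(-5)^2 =-25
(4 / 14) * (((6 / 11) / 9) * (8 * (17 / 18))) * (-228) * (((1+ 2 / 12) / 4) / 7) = -2584 / 2079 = -1.24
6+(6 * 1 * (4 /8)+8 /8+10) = 20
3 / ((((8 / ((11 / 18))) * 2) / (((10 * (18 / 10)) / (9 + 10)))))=33 / 304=0.11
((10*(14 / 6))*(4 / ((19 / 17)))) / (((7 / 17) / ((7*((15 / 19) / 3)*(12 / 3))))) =1618400 / 1083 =1494.37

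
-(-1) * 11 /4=11 /4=2.75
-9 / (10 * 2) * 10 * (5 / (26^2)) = -45 / 1352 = -0.03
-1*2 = -2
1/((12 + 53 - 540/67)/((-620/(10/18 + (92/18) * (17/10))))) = -1.18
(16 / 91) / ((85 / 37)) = 592 / 7735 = 0.08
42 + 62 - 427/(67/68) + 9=-21465/67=-320.37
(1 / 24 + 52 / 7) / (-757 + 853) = 1255 / 16128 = 0.08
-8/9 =-0.89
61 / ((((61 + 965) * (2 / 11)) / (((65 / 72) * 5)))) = 218075 / 147744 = 1.48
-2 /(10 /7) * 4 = -28 /5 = -5.60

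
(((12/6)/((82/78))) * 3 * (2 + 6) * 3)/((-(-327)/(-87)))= -36.44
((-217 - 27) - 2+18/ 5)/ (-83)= 1212/ 415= 2.92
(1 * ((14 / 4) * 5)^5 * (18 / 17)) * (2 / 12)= 157565625 / 544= 289642.69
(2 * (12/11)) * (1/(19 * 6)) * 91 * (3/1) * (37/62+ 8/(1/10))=143598/341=421.11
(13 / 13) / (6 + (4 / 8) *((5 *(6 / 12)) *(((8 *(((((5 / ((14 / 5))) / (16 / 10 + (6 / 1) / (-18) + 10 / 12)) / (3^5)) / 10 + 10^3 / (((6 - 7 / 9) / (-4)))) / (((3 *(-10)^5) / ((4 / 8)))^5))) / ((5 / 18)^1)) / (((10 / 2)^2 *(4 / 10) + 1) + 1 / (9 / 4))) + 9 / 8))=3320166931200000000000000000000000 / 21788595486000000000000000102876433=0.15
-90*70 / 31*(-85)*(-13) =-6961500 / 31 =-224564.52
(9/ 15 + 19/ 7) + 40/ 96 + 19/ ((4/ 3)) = 1888/ 105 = 17.98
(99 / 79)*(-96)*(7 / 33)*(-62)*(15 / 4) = 468720 / 79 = 5933.16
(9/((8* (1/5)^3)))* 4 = 1125/2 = 562.50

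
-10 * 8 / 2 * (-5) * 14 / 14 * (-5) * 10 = -10000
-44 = -44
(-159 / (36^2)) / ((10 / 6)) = -53 / 720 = -0.07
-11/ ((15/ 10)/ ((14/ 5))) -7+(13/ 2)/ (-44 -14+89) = -25411/ 930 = -27.32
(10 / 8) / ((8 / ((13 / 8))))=65 / 256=0.25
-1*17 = -17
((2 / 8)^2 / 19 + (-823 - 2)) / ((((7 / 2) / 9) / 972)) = -548497413 / 266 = -2062020.35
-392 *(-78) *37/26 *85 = 3698520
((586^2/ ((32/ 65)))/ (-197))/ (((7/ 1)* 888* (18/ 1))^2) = -0.00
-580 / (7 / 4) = -2320 / 7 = -331.43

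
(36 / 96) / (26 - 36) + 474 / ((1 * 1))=37917 / 80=473.96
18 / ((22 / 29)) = 261 / 11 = 23.73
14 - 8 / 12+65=235 / 3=78.33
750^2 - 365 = 562135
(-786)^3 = -485587656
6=6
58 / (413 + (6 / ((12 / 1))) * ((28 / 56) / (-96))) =22272 / 158591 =0.14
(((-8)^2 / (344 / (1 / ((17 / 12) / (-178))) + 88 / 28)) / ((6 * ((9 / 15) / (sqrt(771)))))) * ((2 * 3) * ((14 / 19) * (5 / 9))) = 13955200 * sqrt(771) / 129447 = 2993.44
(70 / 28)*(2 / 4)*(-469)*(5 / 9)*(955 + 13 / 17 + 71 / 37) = -7062940675 / 22644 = -311912.24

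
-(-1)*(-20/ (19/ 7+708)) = -28/ 995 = -0.03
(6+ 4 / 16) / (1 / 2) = 25 / 2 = 12.50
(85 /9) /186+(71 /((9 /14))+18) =215101 /1674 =128.50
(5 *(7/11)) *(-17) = -595/11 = -54.09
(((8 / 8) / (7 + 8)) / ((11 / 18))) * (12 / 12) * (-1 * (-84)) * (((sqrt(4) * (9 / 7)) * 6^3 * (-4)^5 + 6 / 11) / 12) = -52553268 / 121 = -434324.53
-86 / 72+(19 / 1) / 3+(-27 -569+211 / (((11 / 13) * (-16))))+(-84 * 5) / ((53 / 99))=-116775103 / 83952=-1390.97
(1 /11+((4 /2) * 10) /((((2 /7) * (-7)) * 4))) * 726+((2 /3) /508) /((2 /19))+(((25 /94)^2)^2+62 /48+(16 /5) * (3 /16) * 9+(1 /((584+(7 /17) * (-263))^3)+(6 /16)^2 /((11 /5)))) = -2010040791671797436426679747 /1153719267378021766262720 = -1742.23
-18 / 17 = -1.06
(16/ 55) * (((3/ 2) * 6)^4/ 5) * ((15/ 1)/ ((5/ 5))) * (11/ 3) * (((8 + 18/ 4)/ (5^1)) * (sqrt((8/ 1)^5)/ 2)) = 3359232 * sqrt(2) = 4750671.45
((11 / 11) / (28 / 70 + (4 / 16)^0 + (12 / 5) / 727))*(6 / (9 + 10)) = 21810 / 96919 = 0.23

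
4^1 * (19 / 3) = 76 / 3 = 25.33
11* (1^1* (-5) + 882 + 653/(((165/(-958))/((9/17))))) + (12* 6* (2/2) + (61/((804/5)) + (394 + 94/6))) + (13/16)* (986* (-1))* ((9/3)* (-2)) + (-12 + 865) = -107469542/17085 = -6290.29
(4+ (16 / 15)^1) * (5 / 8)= 19 / 6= 3.17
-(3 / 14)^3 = -27 / 2744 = -0.01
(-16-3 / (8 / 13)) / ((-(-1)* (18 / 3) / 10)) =-835 / 24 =-34.79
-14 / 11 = -1.27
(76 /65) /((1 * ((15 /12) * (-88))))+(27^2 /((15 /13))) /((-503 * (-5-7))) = 676439 /7192900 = 0.09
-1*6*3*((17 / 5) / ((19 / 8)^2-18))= 19584 / 3955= 4.95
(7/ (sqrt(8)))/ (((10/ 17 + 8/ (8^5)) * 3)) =121856 * sqrt(2)/ 122931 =1.40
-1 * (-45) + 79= 124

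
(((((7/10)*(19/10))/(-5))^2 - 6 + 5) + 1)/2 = 17689/500000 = 0.04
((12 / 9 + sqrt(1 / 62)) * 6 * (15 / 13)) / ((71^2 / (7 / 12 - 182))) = -21770 / 65533 - 32655 * sqrt(62) / 8126092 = -0.36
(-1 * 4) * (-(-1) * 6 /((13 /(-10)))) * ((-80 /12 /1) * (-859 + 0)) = 1374400 /13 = 105723.08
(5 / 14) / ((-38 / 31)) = -155 / 532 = -0.29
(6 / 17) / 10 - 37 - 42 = -6712 / 85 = -78.96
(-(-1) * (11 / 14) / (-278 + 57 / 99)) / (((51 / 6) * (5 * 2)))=-363 / 10894450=-0.00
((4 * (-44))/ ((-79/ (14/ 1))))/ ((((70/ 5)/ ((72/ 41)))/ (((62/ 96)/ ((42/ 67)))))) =91388/ 22673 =4.03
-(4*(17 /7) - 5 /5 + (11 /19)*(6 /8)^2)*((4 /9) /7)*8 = -38474 /8379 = -4.59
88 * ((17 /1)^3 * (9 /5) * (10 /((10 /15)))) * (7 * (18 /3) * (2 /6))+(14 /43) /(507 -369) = 484885036951 /2967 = 163426032.00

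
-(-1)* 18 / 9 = 2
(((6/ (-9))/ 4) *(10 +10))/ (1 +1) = -5/ 3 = -1.67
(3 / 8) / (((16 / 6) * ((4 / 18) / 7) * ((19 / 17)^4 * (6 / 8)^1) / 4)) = 15785469 / 1042568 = 15.14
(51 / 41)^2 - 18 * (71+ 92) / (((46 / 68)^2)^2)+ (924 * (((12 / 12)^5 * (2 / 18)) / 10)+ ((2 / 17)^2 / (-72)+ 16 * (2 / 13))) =-2226304059224955107 / 159060653351730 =-13996.57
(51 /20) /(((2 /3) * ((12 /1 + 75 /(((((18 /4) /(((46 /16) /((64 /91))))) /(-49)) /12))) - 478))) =-408 /4322915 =-0.00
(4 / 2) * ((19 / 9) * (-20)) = -760 / 9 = -84.44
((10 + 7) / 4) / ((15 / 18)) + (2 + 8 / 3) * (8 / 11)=2803 / 330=8.49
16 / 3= 5.33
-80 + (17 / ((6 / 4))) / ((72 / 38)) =-3997 / 54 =-74.02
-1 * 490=-490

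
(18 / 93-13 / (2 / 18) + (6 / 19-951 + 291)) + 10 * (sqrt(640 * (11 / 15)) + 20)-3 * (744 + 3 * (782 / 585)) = -107983663 / 38285 + 80 * sqrt(66) / 3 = -2603.88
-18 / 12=-3 / 2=-1.50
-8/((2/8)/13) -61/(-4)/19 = -31555/76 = -415.20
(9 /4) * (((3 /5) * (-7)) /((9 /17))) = -357 /20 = -17.85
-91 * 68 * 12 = -74256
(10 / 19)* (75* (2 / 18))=250 / 57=4.39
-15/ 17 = -0.88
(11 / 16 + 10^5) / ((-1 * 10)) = -10000.07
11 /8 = 1.38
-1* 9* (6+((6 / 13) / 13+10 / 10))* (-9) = 96309 / 169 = 569.88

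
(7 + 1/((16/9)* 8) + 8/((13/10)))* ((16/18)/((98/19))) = 46455/20384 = 2.28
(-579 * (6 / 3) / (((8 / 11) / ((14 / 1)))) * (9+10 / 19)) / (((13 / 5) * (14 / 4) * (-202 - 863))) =21.91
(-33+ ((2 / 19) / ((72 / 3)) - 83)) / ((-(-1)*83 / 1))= -26447 / 18924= -1.40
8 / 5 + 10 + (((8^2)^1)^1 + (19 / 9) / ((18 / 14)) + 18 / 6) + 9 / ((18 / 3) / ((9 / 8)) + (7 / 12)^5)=44581412318 / 544283955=81.91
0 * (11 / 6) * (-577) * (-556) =0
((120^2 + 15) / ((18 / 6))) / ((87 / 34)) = 163370 / 87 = 1877.82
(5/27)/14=5/378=0.01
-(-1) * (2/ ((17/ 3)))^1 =6/ 17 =0.35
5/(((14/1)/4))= 10/7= 1.43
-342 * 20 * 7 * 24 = -1149120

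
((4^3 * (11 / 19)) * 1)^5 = 172927194497024 / 2476099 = 69838562.39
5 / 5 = 1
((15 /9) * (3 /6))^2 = 25 /36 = 0.69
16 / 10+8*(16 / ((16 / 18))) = 728 / 5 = 145.60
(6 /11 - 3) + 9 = 72 /11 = 6.55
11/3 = 3.67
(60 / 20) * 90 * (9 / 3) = 810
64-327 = -263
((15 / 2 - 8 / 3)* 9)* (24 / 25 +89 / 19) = 233247 / 950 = 245.52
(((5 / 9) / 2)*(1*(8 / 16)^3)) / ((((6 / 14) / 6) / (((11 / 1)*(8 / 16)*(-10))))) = -1925 / 72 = -26.74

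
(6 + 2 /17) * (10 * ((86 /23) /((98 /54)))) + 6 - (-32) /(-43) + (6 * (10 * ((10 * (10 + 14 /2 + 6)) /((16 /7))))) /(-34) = -152487479 /3295348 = -46.27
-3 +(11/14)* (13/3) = 17/42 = 0.40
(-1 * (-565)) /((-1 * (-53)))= 565 /53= 10.66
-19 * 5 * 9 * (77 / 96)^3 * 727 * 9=-94591354935 / 32768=-2886699.06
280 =280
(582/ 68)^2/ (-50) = -1.47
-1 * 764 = -764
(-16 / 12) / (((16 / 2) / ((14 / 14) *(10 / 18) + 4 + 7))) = -52 / 27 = -1.93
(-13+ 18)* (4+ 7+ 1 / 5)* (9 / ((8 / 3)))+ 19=208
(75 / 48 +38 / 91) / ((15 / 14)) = 961 / 520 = 1.85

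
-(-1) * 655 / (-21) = -31.19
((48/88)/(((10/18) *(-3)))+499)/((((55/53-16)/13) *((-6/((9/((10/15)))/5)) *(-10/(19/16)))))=-23.15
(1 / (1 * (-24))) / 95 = -1 / 2280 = -0.00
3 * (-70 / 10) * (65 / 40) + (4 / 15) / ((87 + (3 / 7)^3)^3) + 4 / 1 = -3010071040396883 / 99919371975120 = -30.12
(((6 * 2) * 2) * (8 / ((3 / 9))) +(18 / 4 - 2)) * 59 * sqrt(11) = 68263 * sqrt(11) / 2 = 113201.38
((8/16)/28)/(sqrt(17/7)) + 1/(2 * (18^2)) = 1/648 + sqrt(119)/952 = 0.01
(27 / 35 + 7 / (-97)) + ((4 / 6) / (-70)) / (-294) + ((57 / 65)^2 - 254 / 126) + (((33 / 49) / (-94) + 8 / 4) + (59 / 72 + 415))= 198488141060011 / 475688795400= 417.26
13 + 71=84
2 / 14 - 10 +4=-41 / 7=-5.86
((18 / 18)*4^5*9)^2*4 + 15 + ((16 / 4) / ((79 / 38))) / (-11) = 295232877139 / 869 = 339738638.83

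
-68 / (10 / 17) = -578 / 5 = -115.60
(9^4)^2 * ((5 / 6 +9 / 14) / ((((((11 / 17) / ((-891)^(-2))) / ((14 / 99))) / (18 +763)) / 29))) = 396209.77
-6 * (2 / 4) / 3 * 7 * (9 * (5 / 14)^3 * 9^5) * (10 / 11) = -332150625 / 2156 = -154058.73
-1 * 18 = -18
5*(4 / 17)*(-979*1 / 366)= -9790 / 3111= -3.15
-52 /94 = -26 /47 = -0.55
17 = 17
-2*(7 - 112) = 210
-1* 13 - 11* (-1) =-2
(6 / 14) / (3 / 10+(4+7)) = 30 / 791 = 0.04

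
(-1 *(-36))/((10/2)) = 36/5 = 7.20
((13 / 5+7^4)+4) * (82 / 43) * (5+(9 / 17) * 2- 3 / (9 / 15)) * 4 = 71072352 / 3655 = 19445.24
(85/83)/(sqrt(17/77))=5 *sqrt(1309)/83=2.18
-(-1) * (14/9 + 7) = 8.56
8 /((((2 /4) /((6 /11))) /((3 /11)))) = 288 /121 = 2.38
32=32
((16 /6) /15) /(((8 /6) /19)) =38 /15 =2.53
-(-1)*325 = 325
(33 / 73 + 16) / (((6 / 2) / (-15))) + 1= -5932 / 73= -81.26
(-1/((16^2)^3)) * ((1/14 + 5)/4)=-71/939524096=-0.00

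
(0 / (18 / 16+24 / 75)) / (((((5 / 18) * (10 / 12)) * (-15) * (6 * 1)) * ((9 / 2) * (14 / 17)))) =0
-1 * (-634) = 634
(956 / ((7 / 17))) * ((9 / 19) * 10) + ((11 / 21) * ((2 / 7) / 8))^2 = 72244692859 / 6569136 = 10997.59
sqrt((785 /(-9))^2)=785 /9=87.22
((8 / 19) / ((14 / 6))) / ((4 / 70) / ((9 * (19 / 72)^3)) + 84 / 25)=18050 / 370651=0.05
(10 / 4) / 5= 1 / 2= 0.50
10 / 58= 5 / 29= 0.17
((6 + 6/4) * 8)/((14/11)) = 330/7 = 47.14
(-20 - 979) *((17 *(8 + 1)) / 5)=-152847 / 5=-30569.40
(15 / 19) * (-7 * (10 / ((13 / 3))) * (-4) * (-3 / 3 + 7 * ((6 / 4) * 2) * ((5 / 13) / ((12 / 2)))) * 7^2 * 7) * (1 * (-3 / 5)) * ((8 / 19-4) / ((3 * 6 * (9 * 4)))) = 1224510 / 61009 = 20.07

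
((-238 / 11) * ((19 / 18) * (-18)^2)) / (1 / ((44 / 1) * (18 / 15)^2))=-11721024 / 25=-468840.96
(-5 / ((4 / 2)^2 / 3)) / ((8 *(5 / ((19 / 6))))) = -19 / 64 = -0.30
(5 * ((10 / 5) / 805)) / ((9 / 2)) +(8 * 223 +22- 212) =2309710 / 1449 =1594.00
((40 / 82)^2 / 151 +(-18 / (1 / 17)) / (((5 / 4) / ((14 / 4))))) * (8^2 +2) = -71769060264 / 1269155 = -56548.70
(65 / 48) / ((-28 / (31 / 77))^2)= 62465 / 223120128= 0.00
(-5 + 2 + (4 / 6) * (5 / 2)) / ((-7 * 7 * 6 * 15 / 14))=4 / 945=0.00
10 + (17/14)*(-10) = -15/7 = -2.14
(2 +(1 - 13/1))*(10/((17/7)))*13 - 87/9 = -27793/51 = -544.96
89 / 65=1.37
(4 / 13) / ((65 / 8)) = 32 / 845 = 0.04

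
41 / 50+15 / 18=124 / 75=1.65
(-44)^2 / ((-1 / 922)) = -1784992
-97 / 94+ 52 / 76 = -621 / 1786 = -0.35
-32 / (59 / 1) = -32 / 59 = -0.54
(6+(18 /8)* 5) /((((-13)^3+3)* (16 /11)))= -759 /140416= -0.01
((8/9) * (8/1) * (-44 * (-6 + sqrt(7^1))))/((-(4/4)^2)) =-5632/3 + 2816 * sqrt(7)/9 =-1049.51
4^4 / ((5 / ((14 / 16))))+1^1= 229 / 5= 45.80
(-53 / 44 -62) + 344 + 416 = 30659 / 44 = 696.80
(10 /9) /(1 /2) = 2.22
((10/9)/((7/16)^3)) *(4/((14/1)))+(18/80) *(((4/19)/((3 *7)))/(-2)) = 31120339/8211420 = 3.79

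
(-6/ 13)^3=-216/ 2197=-0.10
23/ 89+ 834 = 74249/ 89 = 834.26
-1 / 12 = -0.08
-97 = -97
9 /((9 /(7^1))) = 7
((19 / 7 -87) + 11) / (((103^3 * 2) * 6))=-171 / 30596356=-0.00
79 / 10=7.90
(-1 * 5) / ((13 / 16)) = -80 / 13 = -6.15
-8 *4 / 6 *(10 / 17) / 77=-160 / 3927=-0.04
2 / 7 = 0.29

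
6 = 6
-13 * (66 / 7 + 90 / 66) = -10803 / 77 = -140.30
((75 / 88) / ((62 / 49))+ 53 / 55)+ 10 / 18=538367 / 245520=2.19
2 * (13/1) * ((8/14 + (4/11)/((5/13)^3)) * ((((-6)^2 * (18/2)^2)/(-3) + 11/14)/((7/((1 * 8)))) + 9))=-93998115952/471625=-199306.90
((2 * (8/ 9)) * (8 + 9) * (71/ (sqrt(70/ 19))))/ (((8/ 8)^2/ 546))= 251056 * sqrt(1330)/ 15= 610386.85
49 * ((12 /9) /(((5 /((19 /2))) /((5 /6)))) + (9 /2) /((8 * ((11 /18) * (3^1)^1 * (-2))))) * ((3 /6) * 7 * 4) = 1063643 /792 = 1342.98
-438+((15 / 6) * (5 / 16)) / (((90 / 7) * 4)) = -1009117 / 2304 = -437.98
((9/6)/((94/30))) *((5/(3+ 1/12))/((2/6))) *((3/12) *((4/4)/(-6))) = -675/6956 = -0.10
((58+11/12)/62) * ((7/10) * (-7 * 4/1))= -34643/1860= -18.63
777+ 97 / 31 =24184 / 31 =780.13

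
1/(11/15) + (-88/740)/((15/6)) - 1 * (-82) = 847741/10175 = 83.32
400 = 400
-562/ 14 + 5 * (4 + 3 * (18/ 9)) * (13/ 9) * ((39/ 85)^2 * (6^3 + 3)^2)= 1475103229/ 2023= 729166.20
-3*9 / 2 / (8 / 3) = -81 / 16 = -5.06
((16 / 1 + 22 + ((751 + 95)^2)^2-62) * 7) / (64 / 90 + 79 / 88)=14199553163759040 / 6371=2228779338213.63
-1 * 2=-2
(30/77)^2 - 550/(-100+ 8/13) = 21777575/3830134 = 5.69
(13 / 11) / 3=13 / 33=0.39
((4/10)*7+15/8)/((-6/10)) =-187/24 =-7.79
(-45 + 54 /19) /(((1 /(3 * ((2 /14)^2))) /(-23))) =55269 /931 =59.37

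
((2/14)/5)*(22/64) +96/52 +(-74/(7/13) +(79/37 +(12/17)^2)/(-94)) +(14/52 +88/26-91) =-17927452577/80411360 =-222.95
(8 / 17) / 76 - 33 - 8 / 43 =-460835 / 13889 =-33.18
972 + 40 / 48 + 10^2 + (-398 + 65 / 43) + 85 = 196427 / 258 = 761.34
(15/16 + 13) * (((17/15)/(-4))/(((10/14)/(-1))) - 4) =-241063/4800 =-50.22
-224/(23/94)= -915.48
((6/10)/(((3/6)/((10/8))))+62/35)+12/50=1229/350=3.51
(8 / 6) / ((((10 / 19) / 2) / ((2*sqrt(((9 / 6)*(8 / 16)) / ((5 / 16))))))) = 304*sqrt(15) / 75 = 15.70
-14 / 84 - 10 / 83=-143 / 498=-0.29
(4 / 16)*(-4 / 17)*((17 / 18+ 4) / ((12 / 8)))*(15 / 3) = -445 / 459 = -0.97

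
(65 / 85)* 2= 26 / 17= 1.53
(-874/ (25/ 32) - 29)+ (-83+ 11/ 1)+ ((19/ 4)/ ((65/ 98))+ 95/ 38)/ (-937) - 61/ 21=-1222.64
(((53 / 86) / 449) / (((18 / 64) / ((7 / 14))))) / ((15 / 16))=6784 / 2606445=0.00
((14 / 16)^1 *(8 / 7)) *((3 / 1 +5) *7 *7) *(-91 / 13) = -2744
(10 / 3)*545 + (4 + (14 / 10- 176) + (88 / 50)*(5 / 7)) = 172969 / 105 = 1647.32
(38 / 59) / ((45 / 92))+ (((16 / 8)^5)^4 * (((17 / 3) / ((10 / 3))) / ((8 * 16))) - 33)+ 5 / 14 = 516479897 / 37170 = 13895.07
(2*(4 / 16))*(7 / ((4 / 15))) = 105 / 8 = 13.12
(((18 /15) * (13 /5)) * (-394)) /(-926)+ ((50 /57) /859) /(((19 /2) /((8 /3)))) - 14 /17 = 276935662252 /549177576525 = 0.50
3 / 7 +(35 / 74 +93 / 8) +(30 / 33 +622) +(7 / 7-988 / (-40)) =75343017 / 113960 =661.14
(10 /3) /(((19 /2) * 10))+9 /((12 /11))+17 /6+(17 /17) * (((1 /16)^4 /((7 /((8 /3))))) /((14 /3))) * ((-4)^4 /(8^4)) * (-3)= 2713518023 /244056064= 11.12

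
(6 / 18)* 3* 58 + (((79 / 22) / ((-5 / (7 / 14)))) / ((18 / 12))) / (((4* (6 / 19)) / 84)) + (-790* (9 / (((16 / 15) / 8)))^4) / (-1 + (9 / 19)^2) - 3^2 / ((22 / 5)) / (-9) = 1562979609399251 / 73920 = 21144204672.61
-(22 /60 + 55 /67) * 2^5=-38192 /1005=-38.00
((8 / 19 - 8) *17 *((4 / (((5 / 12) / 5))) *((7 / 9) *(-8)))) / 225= 243712 / 1425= 171.03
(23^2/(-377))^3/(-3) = 0.92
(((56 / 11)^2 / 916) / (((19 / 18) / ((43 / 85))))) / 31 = 606816 / 1387251085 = 0.00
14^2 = 196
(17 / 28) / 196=17 / 5488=0.00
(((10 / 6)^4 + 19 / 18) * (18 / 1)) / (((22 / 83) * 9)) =117943 / 1782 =66.19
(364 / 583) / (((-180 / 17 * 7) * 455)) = -17 / 918225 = -0.00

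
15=15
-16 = -16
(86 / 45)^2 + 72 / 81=9196 / 2025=4.54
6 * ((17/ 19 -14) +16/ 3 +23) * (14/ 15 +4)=128464/ 285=450.75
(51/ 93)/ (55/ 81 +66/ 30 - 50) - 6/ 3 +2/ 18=-10119233/ 5324436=-1.90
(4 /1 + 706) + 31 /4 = 2871 /4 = 717.75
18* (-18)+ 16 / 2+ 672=356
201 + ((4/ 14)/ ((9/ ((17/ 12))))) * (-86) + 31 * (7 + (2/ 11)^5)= 12605810309/ 30438639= 414.14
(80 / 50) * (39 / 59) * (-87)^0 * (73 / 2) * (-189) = -2152332 / 295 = -7296.04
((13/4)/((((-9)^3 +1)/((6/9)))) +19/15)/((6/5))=2123/2016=1.05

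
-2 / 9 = -0.22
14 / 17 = 0.82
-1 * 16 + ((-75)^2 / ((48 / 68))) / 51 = 561 / 4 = 140.25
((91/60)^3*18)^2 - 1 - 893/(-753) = 142541902262291/36144000000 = 3943.72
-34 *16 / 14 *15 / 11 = -4080 / 77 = -52.99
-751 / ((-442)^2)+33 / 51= 125661 / 195364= 0.64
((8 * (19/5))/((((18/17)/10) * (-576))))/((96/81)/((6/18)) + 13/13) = -323/2952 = -0.11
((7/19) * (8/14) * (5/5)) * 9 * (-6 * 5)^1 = -1080/19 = -56.84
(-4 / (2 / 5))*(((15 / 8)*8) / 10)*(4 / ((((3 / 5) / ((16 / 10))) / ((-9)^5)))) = 9447840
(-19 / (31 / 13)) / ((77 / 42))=-1482 / 341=-4.35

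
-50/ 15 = -10/ 3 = -3.33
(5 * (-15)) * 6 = -450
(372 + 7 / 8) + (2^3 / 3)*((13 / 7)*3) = 21713 / 56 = 387.73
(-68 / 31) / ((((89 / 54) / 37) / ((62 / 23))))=-271728 / 2047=-132.74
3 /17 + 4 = 71 /17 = 4.18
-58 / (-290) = 1 / 5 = 0.20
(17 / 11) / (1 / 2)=34 / 11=3.09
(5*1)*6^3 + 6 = 1086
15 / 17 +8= 151 / 17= 8.88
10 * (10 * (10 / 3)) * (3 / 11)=1000 / 11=90.91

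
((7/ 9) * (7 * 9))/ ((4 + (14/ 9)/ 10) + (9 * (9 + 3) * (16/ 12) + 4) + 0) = 2205/ 6847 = 0.32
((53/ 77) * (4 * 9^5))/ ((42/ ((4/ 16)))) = 1043199/ 1078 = 967.72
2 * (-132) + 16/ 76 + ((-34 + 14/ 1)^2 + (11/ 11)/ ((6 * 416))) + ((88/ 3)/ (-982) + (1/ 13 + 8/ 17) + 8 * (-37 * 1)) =-21015766165/ 131949376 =-159.27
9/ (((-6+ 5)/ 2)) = -18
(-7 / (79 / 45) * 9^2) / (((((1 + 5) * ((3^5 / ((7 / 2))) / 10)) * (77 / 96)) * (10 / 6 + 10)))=-720 / 869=-0.83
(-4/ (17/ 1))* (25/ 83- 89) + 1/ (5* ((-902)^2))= 119795054371/ 5739976220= 20.87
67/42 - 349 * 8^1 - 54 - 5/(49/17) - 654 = -1029041/294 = -3500.14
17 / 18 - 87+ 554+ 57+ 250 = 13949 / 18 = 774.94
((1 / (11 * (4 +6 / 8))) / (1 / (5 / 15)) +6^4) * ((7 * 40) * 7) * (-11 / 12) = -398172040 / 171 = -2328491.46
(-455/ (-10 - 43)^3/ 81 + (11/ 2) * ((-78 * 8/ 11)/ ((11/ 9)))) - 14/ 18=-33964942652/ 132649407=-256.05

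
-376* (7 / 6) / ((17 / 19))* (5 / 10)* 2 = -25004 / 51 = -490.27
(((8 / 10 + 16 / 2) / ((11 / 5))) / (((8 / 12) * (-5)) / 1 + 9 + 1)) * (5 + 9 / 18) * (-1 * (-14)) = 231 / 5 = 46.20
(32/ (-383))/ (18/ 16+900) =-256/ 2761047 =-0.00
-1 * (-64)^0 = -1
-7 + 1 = -6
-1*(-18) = 18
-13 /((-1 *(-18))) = -13 /18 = -0.72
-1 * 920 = -920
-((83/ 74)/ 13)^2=-6889/ 925444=-0.01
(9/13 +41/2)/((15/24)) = 2204/65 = 33.91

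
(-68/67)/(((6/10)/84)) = -9520/67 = -142.09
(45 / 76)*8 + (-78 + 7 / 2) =-2651 / 38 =-69.76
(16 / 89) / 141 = 16 / 12549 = 0.00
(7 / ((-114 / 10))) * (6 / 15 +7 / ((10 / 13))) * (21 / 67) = -245 / 134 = -1.83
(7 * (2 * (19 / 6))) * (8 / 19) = 18.67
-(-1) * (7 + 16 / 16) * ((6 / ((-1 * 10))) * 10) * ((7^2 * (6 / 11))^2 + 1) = -4154736 / 121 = -34336.66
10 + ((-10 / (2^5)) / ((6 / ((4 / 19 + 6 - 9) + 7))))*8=8.25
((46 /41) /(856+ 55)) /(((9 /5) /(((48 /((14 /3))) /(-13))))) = -1840 /3398941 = -0.00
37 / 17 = 2.18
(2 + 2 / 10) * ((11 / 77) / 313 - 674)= -16244063 / 10955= -1482.80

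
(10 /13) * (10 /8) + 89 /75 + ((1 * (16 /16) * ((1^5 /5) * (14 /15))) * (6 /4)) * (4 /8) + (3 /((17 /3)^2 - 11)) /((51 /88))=797833 /314925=2.53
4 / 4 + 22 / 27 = 49 / 27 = 1.81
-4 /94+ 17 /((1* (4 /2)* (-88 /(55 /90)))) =-1375 /13536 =-0.10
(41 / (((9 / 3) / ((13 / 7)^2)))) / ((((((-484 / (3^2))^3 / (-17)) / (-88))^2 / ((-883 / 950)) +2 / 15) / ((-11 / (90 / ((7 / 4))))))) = 382836278008899 / 441553653378937232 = 0.00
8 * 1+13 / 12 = 109 / 12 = 9.08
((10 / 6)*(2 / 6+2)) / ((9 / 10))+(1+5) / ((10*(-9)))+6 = 4153 / 405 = 10.25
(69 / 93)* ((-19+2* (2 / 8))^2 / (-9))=-31487 / 1116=-28.21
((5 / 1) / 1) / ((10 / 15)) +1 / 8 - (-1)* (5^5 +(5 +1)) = 25109 / 8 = 3138.62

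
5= 5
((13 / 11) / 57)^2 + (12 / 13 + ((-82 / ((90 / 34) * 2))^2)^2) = 134021355292504918 / 2328552208125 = 57555.66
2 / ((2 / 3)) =3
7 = 7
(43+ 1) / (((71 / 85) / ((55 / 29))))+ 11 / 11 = 207759 / 2059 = 100.90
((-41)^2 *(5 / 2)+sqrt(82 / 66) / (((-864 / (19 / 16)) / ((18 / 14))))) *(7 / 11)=58835 / 22 - 19 *sqrt(1353) / 557568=2674.32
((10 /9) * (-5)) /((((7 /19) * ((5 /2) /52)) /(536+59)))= -1679600 /9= -186622.22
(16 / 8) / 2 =1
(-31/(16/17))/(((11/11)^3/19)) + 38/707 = -7078583/11312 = -625.76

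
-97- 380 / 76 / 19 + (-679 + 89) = -13058 / 19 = -687.26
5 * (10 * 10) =500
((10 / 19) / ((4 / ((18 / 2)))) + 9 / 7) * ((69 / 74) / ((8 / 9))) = 407997 / 157472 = 2.59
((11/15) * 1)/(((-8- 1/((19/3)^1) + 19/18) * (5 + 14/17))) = -0.02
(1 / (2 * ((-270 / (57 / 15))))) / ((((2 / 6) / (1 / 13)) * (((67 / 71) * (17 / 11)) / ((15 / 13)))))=-14839 / 11549460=-0.00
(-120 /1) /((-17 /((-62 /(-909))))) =2480 /5151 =0.48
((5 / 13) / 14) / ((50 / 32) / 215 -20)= -344 / 250341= -0.00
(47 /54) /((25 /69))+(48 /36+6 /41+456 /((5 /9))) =15215381 /18450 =824.68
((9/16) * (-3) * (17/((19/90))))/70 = -4131/2128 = -1.94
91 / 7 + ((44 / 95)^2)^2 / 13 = 13768903721 / 1058858125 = 13.00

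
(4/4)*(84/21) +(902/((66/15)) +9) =218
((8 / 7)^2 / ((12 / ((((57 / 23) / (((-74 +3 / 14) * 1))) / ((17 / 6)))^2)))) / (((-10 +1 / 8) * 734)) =-9980928 / 4729849405427137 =-0.00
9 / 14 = 0.64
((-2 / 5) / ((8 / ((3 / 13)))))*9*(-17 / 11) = 459 / 2860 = 0.16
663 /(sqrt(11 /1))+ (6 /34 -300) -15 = -5352 /17+ 663 * sqrt(11) /11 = -114.92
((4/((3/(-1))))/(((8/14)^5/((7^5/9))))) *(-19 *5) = 26835148655/6912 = 3882399.98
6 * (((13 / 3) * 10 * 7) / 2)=910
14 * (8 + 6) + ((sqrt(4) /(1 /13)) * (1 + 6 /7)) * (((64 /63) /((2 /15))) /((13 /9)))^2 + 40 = 541748 /343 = 1579.44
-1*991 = -991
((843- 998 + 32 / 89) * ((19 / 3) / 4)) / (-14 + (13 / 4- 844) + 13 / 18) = 784491 / 2736305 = 0.29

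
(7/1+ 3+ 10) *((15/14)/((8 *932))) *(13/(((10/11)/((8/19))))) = 2145/123956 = 0.02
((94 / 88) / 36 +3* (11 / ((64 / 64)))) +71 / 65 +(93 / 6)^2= 274.37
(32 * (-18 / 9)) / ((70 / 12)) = -384 / 35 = -10.97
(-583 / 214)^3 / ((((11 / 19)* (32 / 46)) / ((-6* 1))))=23616507387 / 78402752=301.22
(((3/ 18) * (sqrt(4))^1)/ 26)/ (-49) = -1/ 3822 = -0.00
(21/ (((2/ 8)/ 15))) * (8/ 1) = 10080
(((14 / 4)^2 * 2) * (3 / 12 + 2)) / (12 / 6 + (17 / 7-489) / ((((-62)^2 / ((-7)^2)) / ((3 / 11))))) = 178.72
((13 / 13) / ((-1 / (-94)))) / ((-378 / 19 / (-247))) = 220571 / 189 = 1167.04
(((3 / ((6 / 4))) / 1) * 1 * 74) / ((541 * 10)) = 74 / 2705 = 0.03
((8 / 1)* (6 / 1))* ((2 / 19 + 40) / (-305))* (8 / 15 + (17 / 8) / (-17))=-74676 / 28975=-2.58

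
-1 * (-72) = 72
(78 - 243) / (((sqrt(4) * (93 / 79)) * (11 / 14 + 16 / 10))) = -152075 / 5177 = -29.38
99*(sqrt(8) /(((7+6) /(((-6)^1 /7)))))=-1188*sqrt(2) /91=-18.46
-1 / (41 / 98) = -98 / 41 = -2.39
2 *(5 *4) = 40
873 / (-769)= -873 / 769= -1.14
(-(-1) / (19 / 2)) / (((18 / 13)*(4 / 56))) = 182 / 171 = 1.06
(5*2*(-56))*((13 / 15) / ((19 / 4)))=-5824 / 57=-102.18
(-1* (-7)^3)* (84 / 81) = 355.70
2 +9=11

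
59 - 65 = -6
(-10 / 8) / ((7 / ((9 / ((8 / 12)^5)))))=-10935 / 896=-12.20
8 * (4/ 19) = 32/ 19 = 1.68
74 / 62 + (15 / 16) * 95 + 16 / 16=91.26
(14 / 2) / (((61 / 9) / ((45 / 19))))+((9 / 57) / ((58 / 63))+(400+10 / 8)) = 403.87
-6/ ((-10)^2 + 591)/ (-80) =0.00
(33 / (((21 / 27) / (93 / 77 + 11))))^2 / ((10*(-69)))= -388.81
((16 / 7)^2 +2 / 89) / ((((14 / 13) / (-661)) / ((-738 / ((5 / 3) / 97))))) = 21113398666854 / 152635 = 138326063.27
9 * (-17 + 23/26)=-3771/26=-145.04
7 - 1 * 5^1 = 2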